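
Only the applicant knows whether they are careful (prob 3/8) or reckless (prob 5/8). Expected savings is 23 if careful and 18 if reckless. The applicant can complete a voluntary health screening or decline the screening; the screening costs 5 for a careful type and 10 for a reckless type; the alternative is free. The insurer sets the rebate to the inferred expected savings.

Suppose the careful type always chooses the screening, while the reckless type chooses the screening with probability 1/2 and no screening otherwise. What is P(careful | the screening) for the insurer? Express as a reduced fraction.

6/11

P(the screening) = (3/8)·1 + (5/8)·(1/2) = 11/16.
By Bayes' rule, P(careful | the screening) = (3/8) / (11/16) = 6/11.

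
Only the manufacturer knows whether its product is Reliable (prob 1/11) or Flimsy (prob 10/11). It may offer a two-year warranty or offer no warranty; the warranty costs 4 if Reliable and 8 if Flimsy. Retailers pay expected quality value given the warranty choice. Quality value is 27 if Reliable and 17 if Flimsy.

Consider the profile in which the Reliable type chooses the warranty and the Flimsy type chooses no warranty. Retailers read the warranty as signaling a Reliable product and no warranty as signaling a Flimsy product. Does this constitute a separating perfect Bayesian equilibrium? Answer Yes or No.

No

Under these beliefs, the warranty earns price 27 and no warranty earns price 17.
Reliable: the warranty nets 27 − 4 = 23; no warranty nets 17. Reliable prefers the warranty.
Flimsy: the warranty nets 27 − 8 = 19; no warranty nets 17. Flimsy would deviate to the warranty.
Flimsy has a profitable deviation, so the profile is not an equilibrium.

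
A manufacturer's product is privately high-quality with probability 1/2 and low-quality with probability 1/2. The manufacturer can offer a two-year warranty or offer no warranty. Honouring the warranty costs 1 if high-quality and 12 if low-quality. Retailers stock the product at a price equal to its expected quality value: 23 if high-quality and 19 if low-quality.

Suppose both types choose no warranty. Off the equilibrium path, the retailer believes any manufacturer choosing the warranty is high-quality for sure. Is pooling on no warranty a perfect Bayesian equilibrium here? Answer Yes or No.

No

On path, the retailer holds the prior and pays 1/2·23 + 1/2·19 = 21. Off path (the warranty), believing high-quality, it pays 23.
high-quality: no warranty nets 21; the warranty nets 23 − 1 = 22. high-quality would deviate.
low-quality: no warranty nets 21; the warranty nets 23 − 12 = 11. low-quality stays.
A type deviates, so pooling fails.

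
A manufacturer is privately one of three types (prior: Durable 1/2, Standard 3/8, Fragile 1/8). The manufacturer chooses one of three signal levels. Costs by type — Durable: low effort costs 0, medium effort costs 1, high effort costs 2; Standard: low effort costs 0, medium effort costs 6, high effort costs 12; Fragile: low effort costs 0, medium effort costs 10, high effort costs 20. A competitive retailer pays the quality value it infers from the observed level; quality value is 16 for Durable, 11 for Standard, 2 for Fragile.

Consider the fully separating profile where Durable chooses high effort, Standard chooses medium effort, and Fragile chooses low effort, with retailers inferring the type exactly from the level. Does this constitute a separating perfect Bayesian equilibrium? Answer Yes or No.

Yes

Separating prices: high effort → 16, medium effort → 11, low effort → 2.
Durable (assigned high effort): low effort: 2 − 0 = 2; medium effort: 11 − 1 = 10; high effort: 16 − 2 = 14. Durable stays.
Standard (assigned medium effort): low effort: 2 − 0 = 2; medium effort: 11 − 6 = 5; high effort: 16 − 12 = 4. Standard stays.
Fragile (assigned low effort): low effort: 2 − 0 = 2; medium effort: 11 − 10 = 1; high effort: 16 − 20 = -4. Fragile stays.
Every type prefers its assigned level; separation holds.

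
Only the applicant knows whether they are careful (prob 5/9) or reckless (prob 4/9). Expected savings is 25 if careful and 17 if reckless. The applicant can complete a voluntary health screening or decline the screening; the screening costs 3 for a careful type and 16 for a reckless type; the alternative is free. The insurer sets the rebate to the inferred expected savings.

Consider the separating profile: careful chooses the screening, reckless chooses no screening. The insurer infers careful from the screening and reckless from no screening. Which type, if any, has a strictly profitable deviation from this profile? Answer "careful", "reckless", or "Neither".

Neither

The screening pays 25; no screening pays 17.
careful: assigned the screening, nets 25 − 3 = 22; deviating to no screening nets 17.
reckless: assigned no screening, nets 17; deviating to the screening nets 25 − 16 = 9.
Both types strictly prefer their assigned action; no profitable deviation.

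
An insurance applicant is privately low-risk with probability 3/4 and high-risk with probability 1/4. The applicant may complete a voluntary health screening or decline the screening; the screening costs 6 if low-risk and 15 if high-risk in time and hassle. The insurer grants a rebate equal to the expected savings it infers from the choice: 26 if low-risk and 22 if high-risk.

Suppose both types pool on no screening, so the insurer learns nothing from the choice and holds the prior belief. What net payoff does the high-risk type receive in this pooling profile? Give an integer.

Pooled rebate = 3/4·26 + 1/4·22 = 25.
high-risk pays no cost for no screening, so net payoff = 25.

25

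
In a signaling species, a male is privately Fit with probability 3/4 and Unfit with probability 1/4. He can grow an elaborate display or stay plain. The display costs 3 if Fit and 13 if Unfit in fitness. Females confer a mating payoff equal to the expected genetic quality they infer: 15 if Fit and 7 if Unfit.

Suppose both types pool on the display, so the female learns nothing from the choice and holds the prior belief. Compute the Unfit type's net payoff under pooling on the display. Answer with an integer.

Pooled mating payoff = 3/4·15 + 1/4·7 = 13.
Unfit pays cost 13 for the display, so net payoff = 13 − 13 = 0.

0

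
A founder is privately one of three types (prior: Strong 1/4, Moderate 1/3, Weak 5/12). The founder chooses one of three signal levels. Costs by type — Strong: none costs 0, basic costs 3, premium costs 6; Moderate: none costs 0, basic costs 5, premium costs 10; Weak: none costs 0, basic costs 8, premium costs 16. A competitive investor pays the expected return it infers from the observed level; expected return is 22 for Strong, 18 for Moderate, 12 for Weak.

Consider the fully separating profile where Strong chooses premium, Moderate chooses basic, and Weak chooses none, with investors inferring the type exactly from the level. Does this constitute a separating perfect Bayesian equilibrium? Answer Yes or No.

Yes

Separating valuations: premium → 22, basic → 18, none → 12.
Strong (assigned premium): none: 12 − 0 = 12; basic: 18 − 3 = 15; premium: 22 − 6 = 16. Strong stays.
Moderate (assigned basic): none: 12 − 0 = 12; basic: 18 − 5 = 13; premium: 22 − 10 = 12. Moderate stays.
Weak (assigned none): none: 12 − 0 = 12; basic: 18 − 8 = 10; premium: 22 − 16 = 6. Weak stays.
Every type prefers its assigned level; separation holds.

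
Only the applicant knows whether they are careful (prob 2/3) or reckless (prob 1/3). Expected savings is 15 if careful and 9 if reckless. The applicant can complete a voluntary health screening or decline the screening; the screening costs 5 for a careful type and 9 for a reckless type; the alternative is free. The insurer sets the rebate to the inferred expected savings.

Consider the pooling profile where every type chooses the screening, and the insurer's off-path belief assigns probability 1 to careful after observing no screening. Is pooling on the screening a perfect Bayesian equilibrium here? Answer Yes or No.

On path, the insurer holds the prior and pays 2/3·15 + 1/3·9 = 13. Off path (no screening), believing careful, it pays 15.
careful: the screening nets 13 − 5 = 8; no screening nets 15. careful would deviate.
reckless: the screening nets 13 − 9 = 4; no screening nets 15. reckless would deviate.
A type deviates, so pooling fails.

No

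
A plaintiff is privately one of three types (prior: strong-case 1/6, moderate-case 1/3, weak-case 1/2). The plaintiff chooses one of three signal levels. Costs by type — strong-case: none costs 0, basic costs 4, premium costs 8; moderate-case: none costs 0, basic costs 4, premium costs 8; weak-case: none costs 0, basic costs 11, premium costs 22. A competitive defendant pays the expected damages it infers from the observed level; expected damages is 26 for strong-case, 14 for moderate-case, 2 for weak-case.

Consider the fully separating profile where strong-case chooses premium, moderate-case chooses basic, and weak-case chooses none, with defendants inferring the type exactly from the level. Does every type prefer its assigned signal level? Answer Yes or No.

Separating settlements: premium → 26, basic → 14, none → 2.
strong-case (assigned premium): none: 2 − 0 = 2; basic: 14 − 4 = 10; premium: 26 − 8 = 18. strong-case stays.
moderate-case (assigned basic): none: 2 − 0 = 2; basic: 14 − 4 = 10; premium: 26 − 8 = 18. moderate-case prefers premium.
weak-case (assigned none): none: 2 − 0 = 2; basic: 14 − 11 = 3; premium: 26 − 22 = 4. weak-case prefers premium.
At least one type deviates; the separating profile fails.

No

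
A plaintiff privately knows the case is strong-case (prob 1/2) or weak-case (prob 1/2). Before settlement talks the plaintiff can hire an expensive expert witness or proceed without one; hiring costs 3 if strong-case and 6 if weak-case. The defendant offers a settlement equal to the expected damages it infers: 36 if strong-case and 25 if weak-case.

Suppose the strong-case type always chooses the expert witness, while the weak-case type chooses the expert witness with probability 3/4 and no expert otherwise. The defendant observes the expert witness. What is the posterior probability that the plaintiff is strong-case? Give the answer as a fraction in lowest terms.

P(the expert witness) = (1/2)·1 + (1/2)·(3/4) = 7/8.
By Bayes' rule, P(strong-case | the expert witness) = (1/2) / (7/8) = 4/7.

4/7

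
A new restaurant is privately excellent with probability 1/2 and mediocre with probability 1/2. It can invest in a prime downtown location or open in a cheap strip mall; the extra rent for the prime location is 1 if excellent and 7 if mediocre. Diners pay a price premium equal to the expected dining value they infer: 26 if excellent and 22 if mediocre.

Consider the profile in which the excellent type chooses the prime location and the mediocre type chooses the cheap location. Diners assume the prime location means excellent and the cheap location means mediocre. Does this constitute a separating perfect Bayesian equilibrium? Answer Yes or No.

Yes

Under these beliefs, the prime location earns price premium 26 and the cheap location earns price premium 22.
excellent: the prime location nets 26 − 1 = 25; the cheap location nets 22. excellent prefers the prime location.
mediocre: the prime location nets 26 − 7 = 19; the cheap location nets 22. mediocre prefers the cheap location.
Neither type deviates, so the separating profile is an equilibrium.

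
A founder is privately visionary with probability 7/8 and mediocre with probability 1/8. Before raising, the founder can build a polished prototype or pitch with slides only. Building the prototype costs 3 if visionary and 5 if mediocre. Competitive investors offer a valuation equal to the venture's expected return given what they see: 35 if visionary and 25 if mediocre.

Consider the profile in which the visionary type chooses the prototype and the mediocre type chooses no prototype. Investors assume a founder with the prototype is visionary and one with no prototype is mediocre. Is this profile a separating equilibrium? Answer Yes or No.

Under these beliefs, the prototype earns valuation 35 and no prototype earns valuation 25.
visionary: the prototype nets 35 − 3 = 32; no prototype nets 25. visionary prefers the prototype.
mediocre: the prototype nets 35 − 5 = 30; no prototype nets 25. mediocre would deviate to the prototype.
mediocre has a profitable deviation, so the profile is not an equilibrium.

No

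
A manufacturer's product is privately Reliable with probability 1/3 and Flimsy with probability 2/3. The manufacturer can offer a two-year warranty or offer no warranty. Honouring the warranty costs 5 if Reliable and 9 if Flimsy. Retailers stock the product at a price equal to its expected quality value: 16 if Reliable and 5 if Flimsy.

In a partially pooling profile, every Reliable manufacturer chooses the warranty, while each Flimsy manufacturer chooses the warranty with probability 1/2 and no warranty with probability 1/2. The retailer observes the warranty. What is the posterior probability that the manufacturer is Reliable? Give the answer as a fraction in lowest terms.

P(the warranty) = (1/3)·1 + (2/3)·(1/2) = 2/3.
By Bayes' rule, P(Reliable | the warranty) = (1/3) / (2/3) = 1/2.

1/2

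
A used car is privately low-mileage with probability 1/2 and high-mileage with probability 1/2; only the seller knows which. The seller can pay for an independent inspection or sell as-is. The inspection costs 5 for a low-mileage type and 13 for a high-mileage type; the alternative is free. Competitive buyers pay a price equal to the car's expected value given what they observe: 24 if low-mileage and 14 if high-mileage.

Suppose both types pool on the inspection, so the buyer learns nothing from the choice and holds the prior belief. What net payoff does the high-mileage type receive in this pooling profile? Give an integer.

Pooled price = 1/2·24 + 1/2·14 = 19.
high-mileage pays cost 13 for the inspection, so net payoff = 19 − 13 = 6.

6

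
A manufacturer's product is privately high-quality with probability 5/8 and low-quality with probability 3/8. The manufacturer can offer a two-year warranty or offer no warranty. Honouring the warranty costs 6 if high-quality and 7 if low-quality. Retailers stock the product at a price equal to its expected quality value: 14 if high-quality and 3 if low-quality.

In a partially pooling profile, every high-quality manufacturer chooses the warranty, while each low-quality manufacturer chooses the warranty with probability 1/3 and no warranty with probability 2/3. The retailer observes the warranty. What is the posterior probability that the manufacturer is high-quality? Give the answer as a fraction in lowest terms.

P(the warranty) = (5/8)·1 + (3/8)·(1/3) = 3/4.
By Bayes' rule, P(high-quality | the warranty) = (5/8) / (3/4) = 5/6.

5/6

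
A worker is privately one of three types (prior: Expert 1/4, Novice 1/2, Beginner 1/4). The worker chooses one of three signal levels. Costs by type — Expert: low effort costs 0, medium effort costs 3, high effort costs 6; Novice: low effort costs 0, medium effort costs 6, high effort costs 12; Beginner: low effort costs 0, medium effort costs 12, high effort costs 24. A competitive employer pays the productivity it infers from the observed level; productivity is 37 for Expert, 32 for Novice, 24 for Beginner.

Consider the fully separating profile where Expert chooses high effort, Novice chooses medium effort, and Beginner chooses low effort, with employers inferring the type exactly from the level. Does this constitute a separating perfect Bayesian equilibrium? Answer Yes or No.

Yes

Separating wages: high effort → 37, medium effort → 32, low effort → 24.
Expert (assigned high effort): low effort: 24 − 0 = 24; medium effort: 32 − 3 = 29; high effort: 37 − 6 = 31. Expert stays.
Novice (assigned medium effort): low effort: 24 − 0 = 24; medium effort: 32 − 6 = 26; high effort: 37 − 12 = 25. Novice stays.
Beginner (assigned low effort): low effort: 24 − 0 = 24; medium effort: 32 − 12 = 20; high effort: 37 − 24 = 13. Beginner stays.
Every type prefers its assigned level; separation holds.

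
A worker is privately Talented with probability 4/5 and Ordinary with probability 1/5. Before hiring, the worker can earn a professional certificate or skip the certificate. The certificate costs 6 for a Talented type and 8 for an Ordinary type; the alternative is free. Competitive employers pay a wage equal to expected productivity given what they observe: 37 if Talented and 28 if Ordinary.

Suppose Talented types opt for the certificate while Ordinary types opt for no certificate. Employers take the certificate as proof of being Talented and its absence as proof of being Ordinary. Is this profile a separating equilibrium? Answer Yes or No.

Under these beliefs, the certificate earns wage 37 and no certificate earns wage 28.
Talented: the certificate nets 37 − 6 = 31; no certificate nets 28. Talented prefers the certificate.
Ordinary: the certificate nets 37 − 8 = 29; no certificate nets 28. Ordinary would deviate to the certificate.
Ordinary has a profitable deviation, so the profile is not an equilibrium.

No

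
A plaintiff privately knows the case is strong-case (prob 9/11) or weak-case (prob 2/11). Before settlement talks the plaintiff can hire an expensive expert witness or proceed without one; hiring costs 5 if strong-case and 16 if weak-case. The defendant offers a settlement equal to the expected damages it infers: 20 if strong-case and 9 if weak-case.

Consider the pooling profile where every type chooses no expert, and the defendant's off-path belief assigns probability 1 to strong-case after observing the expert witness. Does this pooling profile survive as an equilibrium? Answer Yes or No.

On path, the defendant holds the prior and pays 9/11·20 + 2/11·9 = 18. Off path (the expert witness), believing strong-case, it pays 20.
strong-case: no expert nets 18; the expert witness nets 20 − 5 = 15. strong-case stays.
weak-case: no expert nets 18; the expert witness nets 20 − 16 = 4. weak-case stays.
No type deviates, so pooling is sustained.

Yes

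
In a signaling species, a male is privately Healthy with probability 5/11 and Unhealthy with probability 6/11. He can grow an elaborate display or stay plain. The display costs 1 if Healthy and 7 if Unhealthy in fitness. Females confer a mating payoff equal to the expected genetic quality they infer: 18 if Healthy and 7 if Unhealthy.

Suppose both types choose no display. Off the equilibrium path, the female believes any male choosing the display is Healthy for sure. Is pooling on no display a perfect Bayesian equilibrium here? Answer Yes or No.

No

On path, the female holds the prior and pays 5/11·18 + 6/11·7 = 12. Off path (the display), believing Healthy, it pays 18.
Healthy: no display nets 12; the display nets 18 − 1 = 17. Healthy would deviate.
Unhealthy: no display nets 12; the display nets 18 − 7 = 11. Unhealthy stays.
A type deviates, so pooling fails.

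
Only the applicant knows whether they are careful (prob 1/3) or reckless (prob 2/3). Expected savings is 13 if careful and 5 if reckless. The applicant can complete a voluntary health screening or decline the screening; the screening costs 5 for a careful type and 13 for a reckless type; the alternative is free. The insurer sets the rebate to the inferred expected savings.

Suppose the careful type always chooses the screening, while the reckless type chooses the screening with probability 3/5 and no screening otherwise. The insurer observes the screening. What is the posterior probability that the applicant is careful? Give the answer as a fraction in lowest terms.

P(the screening) = (1/3)·1 + (2/3)·(3/5) = 11/15.
By Bayes' rule, P(careful | the screening) = (1/3) / (11/15) = 5/11.

5/11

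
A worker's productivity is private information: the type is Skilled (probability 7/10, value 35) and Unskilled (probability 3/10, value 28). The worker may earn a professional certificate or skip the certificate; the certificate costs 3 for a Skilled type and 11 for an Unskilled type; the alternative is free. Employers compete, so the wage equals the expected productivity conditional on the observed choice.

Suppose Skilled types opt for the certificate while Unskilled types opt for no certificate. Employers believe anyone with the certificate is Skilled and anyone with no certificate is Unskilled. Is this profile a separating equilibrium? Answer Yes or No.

Under these beliefs, the certificate earns wage 35 and no certificate earns wage 28.
Skilled: the certificate nets 35 − 3 = 32; no certificate nets 28. Skilled prefers the certificate.
Unskilled: the certificate nets 35 − 11 = 24; no certificate nets 28. Unskilled prefers no certificate.
Neither type deviates, so the separating profile is an equilibrium.

Yes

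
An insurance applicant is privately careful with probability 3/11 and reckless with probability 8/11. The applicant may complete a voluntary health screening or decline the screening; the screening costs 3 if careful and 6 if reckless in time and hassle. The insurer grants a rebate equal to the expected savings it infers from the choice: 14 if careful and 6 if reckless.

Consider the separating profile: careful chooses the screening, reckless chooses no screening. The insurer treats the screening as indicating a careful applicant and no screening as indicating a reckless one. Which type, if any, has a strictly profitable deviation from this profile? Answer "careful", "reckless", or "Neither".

The screening pays 14; no screening pays 6.
careful: assigned the screening, nets 14 − 3 = 11; deviating to no screening nets 6.
reckless: assigned no screening, nets 6; deviating to the screening nets 14 − 6 = 8.
The reckless type gains 2 by deviating.

reckless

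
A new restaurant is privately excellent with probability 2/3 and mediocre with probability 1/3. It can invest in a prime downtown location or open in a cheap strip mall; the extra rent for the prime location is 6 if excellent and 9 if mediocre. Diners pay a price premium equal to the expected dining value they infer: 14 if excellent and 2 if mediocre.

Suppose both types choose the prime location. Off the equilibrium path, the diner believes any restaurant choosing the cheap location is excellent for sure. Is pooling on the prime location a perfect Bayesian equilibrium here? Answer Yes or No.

No

On path, the diner holds the prior and pays 2/3·14 + 1/3·2 = 10. Off path (the cheap location), believing excellent, it pays 14.
excellent: the prime location nets 10 − 6 = 4; the cheap location nets 14. excellent would deviate.
mediocre: the prime location nets 10 − 9 = 1; the cheap location nets 14. mediocre would deviate.
A type deviates, so pooling fails.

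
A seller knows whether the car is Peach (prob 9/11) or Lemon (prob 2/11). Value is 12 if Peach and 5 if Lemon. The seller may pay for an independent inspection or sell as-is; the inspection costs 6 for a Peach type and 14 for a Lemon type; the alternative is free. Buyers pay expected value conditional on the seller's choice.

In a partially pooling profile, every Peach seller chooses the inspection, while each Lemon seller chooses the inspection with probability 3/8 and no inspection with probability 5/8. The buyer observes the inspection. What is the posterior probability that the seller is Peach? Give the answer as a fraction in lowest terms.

P(the inspection) = (9/11)·1 + (2/11)·(3/8) = 39/44.
By Bayes' rule, P(Peach | the inspection) = (9/11) / (39/44) = 12/13.

12/13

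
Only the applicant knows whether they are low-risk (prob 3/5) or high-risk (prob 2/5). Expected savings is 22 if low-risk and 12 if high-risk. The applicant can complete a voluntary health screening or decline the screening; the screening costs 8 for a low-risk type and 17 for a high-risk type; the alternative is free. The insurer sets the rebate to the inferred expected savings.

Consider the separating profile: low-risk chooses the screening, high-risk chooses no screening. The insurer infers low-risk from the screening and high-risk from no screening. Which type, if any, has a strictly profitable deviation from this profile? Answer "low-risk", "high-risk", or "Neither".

Neither

The screening pays 22; no screening pays 12.
low-risk: assigned the screening, nets 22 − 8 = 14; deviating to no screening nets 12.
high-risk: assigned no screening, nets 12; deviating to the screening nets 22 − 17 = 5.
Both types strictly prefer their assigned action; no profitable deviation.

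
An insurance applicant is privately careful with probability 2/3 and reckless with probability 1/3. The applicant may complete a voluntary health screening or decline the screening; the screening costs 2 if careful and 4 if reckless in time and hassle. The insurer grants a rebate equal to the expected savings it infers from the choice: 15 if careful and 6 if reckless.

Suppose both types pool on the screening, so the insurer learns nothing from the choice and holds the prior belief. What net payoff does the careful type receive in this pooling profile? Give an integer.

Pooled rebate = 2/3·15 + 1/3·6 = 12.
careful pays cost 2 for the screening, so net payoff = 12 − 2 = 10.

10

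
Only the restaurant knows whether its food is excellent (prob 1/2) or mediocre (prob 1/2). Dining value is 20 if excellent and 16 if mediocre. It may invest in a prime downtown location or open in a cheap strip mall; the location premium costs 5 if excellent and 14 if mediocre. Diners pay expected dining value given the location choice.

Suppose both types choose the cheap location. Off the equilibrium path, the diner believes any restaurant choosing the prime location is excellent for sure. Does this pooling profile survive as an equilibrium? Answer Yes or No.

On path, the diner holds the prior and pays 1/2·20 + 1/2·16 = 18. Off path (the prime location), believing excellent, it pays 20.
excellent: the cheap location nets 18; the prime location nets 20 − 5 = 15. excellent stays.
mediocre: the cheap location nets 18; the prime location nets 20 − 14 = 6. mediocre stays.
No type deviates, so pooling is sustained.

Yes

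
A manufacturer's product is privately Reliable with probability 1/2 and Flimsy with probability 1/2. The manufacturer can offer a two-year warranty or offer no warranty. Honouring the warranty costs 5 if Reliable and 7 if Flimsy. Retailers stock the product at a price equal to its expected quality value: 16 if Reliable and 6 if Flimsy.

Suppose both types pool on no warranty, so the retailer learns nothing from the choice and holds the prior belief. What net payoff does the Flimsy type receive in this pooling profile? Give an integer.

Pooled price = 1/2·16 + 1/2·6 = 11.
Flimsy pays no cost for no warranty, so net payoff = 11.

11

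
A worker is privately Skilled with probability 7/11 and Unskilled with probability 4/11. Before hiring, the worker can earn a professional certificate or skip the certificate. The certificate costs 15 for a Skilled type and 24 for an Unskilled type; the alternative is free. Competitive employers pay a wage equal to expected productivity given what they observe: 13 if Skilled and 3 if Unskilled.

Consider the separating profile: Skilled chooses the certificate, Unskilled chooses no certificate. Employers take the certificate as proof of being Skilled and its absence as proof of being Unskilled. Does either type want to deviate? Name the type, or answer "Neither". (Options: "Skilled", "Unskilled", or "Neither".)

The certificate pays 13; no certificate pays 3.
Skilled: assigned the certificate, nets 13 − 15 = -2; deviating to no certificate nets 3.
Unskilled: assigned no certificate, nets 3; deviating to the certificate nets 13 − 24 = -11.
The Skilled type gains 5 by deviating.

Skilled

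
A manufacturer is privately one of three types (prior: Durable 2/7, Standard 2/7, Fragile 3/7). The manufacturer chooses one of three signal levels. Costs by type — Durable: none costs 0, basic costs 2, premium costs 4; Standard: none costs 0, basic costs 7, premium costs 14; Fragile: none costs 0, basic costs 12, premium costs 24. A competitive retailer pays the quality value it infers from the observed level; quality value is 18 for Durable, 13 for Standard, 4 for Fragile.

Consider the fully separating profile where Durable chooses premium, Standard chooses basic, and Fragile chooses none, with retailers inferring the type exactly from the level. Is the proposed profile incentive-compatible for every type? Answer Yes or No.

Separating prices: premium → 18, basic → 13, none → 4.
Durable (assigned premium): none: 4 − 0 = 4; basic: 13 − 2 = 11; premium: 18 − 4 = 14. Durable stays.
Standard (assigned basic): none: 4 − 0 = 4; basic: 13 − 7 = 6; premium: 18 − 14 = 4. Standard stays.
Fragile (assigned none): none: 4 − 0 = 4; basic: 13 − 12 = 1; premium: 18 − 24 = -6. Fragile stays.
Every type prefers its assigned level; separation holds.

Yes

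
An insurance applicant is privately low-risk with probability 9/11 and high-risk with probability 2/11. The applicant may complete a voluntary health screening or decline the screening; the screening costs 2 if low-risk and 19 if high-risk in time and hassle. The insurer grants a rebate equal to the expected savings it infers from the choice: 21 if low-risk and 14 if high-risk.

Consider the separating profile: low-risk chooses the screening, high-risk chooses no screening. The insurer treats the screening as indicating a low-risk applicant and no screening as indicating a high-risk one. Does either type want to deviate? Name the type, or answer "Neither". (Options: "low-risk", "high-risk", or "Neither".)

The screening pays 21; no screening pays 14.
low-risk: assigned the screening, nets 21 − 2 = 19; deviating to no screening nets 14.
high-risk: assigned no screening, nets 14; deviating to the screening nets 21 − 19 = 2.
Both types strictly prefer their assigned action; no profitable deviation.

Neither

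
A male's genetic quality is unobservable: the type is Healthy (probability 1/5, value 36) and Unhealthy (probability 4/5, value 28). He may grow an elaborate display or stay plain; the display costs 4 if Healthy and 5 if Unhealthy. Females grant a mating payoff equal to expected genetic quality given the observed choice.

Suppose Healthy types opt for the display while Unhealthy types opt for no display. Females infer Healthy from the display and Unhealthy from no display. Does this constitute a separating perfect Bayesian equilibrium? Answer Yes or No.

No

Under these beliefs, the display earns mating payoff 36 and no display earns mating payoff 28.
Healthy: the display nets 36 − 4 = 32; no display nets 28. Healthy prefers the display.
Unhealthy: the display nets 36 − 5 = 31; no display nets 28. Unhealthy would deviate to the display.
Unhealthy has a profitable deviation, so the profile is not an equilibrium.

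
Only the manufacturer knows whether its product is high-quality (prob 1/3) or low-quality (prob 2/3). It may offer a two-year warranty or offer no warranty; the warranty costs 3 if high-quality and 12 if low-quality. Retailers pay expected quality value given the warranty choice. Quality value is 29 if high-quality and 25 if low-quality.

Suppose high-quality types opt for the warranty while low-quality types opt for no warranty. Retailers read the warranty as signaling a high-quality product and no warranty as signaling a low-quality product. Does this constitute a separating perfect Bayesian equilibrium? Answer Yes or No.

Under these beliefs, the warranty earns price 29 and no warranty earns price 25.
high-quality: the warranty nets 29 − 3 = 26; no warranty nets 25. high-quality prefers the warranty.
low-quality: the warranty nets 29 − 12 = 17; no warranty nets 25. low-quality prefers no warranty.
Neither type deviates, so the separating profile is an equilibrium.

Yes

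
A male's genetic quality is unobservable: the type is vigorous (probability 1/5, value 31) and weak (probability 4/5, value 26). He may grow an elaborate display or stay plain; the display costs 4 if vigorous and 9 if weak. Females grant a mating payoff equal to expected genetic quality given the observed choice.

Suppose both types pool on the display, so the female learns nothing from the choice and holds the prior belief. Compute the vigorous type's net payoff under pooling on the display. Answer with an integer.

23

Pooled mating payoff = 1/5·31 + 4/5·26 = 27.
vigorous pays cost 4 for the display, so net payoff = 27 − 4 = 23.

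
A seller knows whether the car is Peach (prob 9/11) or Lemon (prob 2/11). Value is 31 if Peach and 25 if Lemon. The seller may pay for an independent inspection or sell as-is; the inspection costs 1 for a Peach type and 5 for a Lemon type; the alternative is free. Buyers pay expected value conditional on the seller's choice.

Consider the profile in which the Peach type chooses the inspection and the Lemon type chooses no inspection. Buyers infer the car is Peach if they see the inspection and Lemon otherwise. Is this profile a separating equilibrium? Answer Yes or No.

No

Under these beliefs, the inspection earns price 31 and no inspection earns price 25.
Peach: the inspection nets 31 − 1 = 30; no inspection nets 25. Peach prefers the inspection.
Lemon: the inspection nets 31 − 5 = 26; no inspection nets 25. Lemon would deviate to the inspection.
Lemon has a profitable deviation, so the profile is not an equilibrium.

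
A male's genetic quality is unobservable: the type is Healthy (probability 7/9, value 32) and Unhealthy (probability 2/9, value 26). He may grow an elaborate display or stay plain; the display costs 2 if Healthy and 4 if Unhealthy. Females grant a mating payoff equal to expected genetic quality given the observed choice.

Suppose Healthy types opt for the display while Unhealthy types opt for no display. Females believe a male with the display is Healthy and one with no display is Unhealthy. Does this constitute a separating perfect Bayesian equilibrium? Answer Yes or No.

Under these beliefs, the display earns mating payoff 32 and no display earns mating payoff 26.
Healthy: the display nets 32 − 2 = 30; no display nets 26. Healthy prefers the display.
Unhealthy: the display nets 32 − 4 = 28; no display nets 26. Unhealthy would deviate to the display.
Unhealthy has a profitable deviation, so the profile is not an equilibrium.

No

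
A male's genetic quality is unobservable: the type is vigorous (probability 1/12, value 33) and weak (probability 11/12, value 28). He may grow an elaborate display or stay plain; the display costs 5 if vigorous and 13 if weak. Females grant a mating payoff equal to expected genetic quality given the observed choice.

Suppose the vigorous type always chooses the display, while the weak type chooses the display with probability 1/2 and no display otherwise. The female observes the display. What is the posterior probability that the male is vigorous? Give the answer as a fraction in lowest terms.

P(the display) = (1/12)·1 + (11/12)·(1/2) = 13/24.
By Bayes' rule, P(vigorous | the display) = (1/12) / (13/24) = 2/13.

2/13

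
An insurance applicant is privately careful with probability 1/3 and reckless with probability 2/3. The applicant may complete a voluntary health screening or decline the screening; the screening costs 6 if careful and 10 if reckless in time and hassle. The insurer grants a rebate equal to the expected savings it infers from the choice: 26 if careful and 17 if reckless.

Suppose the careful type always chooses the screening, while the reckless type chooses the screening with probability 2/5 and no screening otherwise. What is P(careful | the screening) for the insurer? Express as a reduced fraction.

5/9

P(the screening) = (1/3)·1 + (2/3)·(2/5) = 3/5.
By Bayes' rule, P(careful | the screening) = (1/3) / (3/5) = 5/9.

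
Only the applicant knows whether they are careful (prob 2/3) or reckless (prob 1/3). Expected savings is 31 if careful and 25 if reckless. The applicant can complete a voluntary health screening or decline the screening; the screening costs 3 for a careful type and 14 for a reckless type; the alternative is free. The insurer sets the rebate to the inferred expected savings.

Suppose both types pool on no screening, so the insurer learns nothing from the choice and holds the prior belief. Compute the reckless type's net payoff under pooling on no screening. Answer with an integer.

29

Pooled rebate = 2/3·31 + 1/3·25 = 29.
reckless pays no cost for no screening, so net payoff = 29.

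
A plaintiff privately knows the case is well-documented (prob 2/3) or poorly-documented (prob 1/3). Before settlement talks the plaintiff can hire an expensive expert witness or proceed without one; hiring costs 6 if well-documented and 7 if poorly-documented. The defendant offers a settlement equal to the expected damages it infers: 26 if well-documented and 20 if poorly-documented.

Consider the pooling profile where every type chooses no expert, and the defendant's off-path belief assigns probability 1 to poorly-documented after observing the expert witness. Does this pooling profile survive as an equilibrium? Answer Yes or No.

On path, the defendant holds the prior and pays 2/3·26 + 1/3·20 = 24. Off path (the expert witness), believing poorly-documented, it pays 20.
well-documented: no expert nets 24; the expert witness nets 20 − 6 = 14. well-documented stays.
poorly-documented: no expert nets 24; the expert witness nets 20 − 7 = 13. poorly-documented stays.
No type deviates, so pooling is sustained.

Yes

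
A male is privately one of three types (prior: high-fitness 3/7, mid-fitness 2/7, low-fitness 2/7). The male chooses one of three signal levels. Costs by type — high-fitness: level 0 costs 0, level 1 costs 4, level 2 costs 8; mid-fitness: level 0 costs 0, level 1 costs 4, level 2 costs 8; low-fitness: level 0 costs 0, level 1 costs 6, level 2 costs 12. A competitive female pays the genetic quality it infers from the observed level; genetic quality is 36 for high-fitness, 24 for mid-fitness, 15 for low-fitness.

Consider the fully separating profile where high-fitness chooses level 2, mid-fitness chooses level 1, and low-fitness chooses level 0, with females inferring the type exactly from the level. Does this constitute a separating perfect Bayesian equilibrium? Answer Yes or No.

Separating mating payoffs: level 2 → 36, level 1 → 24, level 0 → 15.
high-fitness (assigned level 2): level 0: 15 − 0 = 15; level 1: 24 − 4 = 20; level 2: 36 − 8 = 28. high-fitness stays.
mid-fitness (assigned level 1): level 0: 15 − 0 = 15; level 1: 24 − 4 = 20; level 2: 36 − 8 = 28. mid-fitness prefers level 2.
low-fitness (assigned level 0): level 0: 15 − 0 = 15; level 1: 24 − 6 = 18; level 2: 36 − 12 = 24. low-fitness prefers level 2.
At least one type deviates; the separating profile fails.

No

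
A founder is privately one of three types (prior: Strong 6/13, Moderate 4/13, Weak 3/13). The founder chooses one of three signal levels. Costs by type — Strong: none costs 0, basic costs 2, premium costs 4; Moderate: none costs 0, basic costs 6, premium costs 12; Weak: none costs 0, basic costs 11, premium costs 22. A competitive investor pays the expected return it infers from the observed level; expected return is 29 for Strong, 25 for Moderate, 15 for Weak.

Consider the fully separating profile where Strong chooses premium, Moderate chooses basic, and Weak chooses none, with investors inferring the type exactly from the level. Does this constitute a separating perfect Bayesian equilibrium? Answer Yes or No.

Yes

Separating valuations: premium → 29, basic → 25, none → 15.
Strong (assigned premium): none: 15 − 0 = 15; basic: 25 − 2 = 23; premium: 29 − 4 = 25. Strong stays.
Moderate (assigned basic): none: 15 − 0 = 15; basic: 25 − 6 = 19; premium: 29 − 12 = 17. Moderate stays.
Weak (assigned none): none: 15 − 0 = 15; basic: 25 − 11 = 14; premium: 29 − 22 = 7. Weak stays.
Every type prefers its assigned level; separation holds.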